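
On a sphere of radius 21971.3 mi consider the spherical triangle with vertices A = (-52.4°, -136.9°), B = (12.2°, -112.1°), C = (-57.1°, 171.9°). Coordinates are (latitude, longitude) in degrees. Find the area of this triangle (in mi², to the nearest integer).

110518556 mi²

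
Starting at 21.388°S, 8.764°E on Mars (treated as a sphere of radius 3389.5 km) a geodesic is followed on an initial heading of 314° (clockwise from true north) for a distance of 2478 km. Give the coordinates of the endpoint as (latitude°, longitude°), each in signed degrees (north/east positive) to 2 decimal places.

9.23°, -20.35°

Angular distance δ = d/R = 2478/3389.5 = 0.73108 rad; initial bearing θ = 5.4803 rad.
sin φ₂ = sin φ₁ cos δ + cos φ₁ sin δ cos θ = (-0.3647)(0.7445) + (0.9311)(0.6677)(0.6947) = 0.1604, so φ₂ = 9.23°.
Δλ = atan2(sin θ sin δ cos φ₁, cos δ − sin φ₁ sin φ₂) = atan2(-0.4472, 0.8029) = -29.116°.
λ₂ = 8.764° − 29.116° = -20.35°.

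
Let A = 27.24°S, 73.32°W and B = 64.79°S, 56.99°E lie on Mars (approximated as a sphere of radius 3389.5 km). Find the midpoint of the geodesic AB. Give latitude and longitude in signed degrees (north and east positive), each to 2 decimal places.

The central angle between A and B is δ = 1.4008 rad.
With f = 0.5, the slerp weights are sin((1−f)δ)/sin δ = 0.6540 and sin(fδ)/sin δ = 0.6540.
Weighted sum of the unit vectors: (0.6540)·(0.2552,-0.8517,-0.4577) + (0.6540)·(0.2320,0.3572,-0.9048) = (0.3186, -0.3234, -0.8910).
Converting back: φ = atan2(z, √(x²+y²)) = -63.00°, λ = atan2(y, x) = -45.42°.

-63.00°, -45.42°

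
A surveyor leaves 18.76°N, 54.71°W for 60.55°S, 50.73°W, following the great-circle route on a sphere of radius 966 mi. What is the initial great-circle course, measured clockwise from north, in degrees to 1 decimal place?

Δλ = 3.980° = 0.0695 rad.
y = sin Δλ · cos φ₂ = (0.0694)(0.4917) = 0.0341
x = cos φ₁ sin φ₂ − sin φ₁ cos φ₂ cos Δλ = (0.9469)(-0.8708) − (0.3216)(0.4917)(0.9976) = -0.9823
θ = atan2(y, x) = 178.01°, so the bearing is 178.0°.

178.0°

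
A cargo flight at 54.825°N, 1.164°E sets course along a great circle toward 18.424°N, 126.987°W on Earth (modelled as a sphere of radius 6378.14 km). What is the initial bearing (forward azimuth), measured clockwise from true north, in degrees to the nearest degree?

312°

Δλ = -128.151° = -2.2367 rad.
y = sin Δλ · cos φ₂ = (-0.7864)(0.9487) = -0.7461
x = cos φ₁ sin φ₂ − sin φ₁ cos φ₂ cos Δλ = (0.5761)(0.3160) − (0.8174)(0.9487)(-0.6177) = 0.6611
θ = atan2(y, x) = -48.45°; adding 360° gives 312°.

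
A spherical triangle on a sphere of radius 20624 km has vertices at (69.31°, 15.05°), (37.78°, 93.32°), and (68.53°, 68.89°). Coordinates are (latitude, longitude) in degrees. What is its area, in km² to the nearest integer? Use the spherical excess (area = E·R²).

19591492 km²

Side lengths (central angles): a = 0.5854, b = 0.3274, c = 0.8894 rad; semiperimeter s = 0.9011.
By l'Huilier's theorem, tan(E/4) = √[tan(s/2) tan((s−a)/2) tan((s−b)/2) tan((s−c)/2)], giving spherical excess E = 0.0461 rad.
Area = E·R² = 0.0461 × (20624)² ≈ 19591492 km².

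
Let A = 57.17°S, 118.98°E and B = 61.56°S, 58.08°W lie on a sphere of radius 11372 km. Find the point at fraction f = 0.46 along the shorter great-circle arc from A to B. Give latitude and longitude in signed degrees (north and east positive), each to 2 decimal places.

-85.27°, 109.79°

Central angle δ = 1.0690 rad. Interpolating on the sphere with fraction f = 0.46:
P = [sin((1−f)δ)·A + sin(fδ)·B] / sin δ = 0.6225·A + 0.5385·B in Cartesian coordinates,
giving P = (-0.0279, 0.0775, -0.9966), i.e. latitude -85.27°, longitude 109.79°.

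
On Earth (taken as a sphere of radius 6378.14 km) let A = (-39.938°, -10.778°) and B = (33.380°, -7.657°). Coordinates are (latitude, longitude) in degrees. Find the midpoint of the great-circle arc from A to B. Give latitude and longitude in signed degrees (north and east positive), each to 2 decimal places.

Central angle δ = 1.2806 rad. Interpolating on the sphere with fraction f = 0.5:
P = [sin((1−f)δ)·A + sin(fδ)·B] / sin δ = 0.6235·A + 0.6235·B in Cartesian coordinates,
giving P = (0.9857, -0.1588, -0.0572), i.e. latitude -3.28°, longitude -9.15°.

-3.28°, -9.15°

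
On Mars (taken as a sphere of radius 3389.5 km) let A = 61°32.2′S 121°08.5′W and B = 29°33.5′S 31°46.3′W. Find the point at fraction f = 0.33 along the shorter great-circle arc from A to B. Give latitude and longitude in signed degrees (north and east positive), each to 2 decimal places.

Central angle δ = 1.1172 rad. Interpolating on the sphere with fraction f = 0.33:
P = [sin((1−f)δ)·A + sin(fδ)·B] / sin δ = 0.7571·A + 0.4009·B in Cartesian coordinates,
giving P = (0.1099, -0.4925, -0.8634), i.e. latitude -59.70°, longitude -77.42°.

-59.70°, -77.42°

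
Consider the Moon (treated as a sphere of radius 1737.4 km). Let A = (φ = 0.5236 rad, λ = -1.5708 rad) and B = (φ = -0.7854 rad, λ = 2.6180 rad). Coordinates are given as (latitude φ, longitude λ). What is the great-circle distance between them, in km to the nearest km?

In radians: φ₁ = 0.5236, φ₂ = -0.7854, Δλ = -119.999° = -2.0944 rad.
cos c = sin φ₁ sin φ₂ + cos φ₁ cos φ₂ cos Δλ = (0.5000)(-0.7071) + (0.8660)(0.7071)(-0.5000) = -0.65974,
so c = arccos(-0.65974) = 2.29126 rad.
Distance = R·c = 1737.4 × 2.2913 ≈ 3981 km.

3981 km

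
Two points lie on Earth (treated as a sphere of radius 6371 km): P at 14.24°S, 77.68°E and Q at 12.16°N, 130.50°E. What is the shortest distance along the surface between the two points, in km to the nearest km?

6518 km

With latitudes φ₁ = -14.240°, φ₂ = 12.160° and longitude difference Δλ = 52.820°:
cos c = sin φ₁ sin φ₂ + cos φ₁ cos φ₂ cos Δλ = (-0.2460)(0.2106) + (0.9693)(0.9776)(0.6043) = 0.52080,
so c = arccos(0.52080) = 1.02301 rad.
Distance = R·c = 6371 × 1.0230 ≈ 6518 km.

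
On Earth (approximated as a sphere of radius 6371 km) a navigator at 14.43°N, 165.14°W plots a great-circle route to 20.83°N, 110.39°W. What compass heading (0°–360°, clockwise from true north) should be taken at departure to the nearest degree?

75°

With φ₁ = 0.2519, φ₂ = 0.3636, Δλ = 0.9556 rad, the forward-azimuth formula gives
θ = atan2( sin Δλ cos φ₂ , cos φ₁ sin φ₂ − sin φ₁ cos φ₂ cos Δλ ) = atan2(0.7633, 0.2100) = 74.62°.
So the initial bearing is 75°.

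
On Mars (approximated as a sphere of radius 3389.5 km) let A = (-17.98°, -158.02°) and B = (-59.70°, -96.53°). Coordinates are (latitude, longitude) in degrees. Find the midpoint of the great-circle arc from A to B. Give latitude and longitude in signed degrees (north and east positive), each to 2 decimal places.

The central angle between A and B is δ = 1.0523 rad.
With f = 0.5, the slerp weights are sin((1−f)δ)/sin δ = 0.5782 and sin(fδ)/sin δ = 0.5782.
Weighted sum of the unit vectors: (0.5782)·(-0.8820,-0.3560,-0.3087) + (0.5782)·(-0.0574,-0.5013,-0.8634) = (-0.5432, -0.4957, -0.6777).
Converting back: φ = atan2(z, √(x²+y²)) = -42.66°, λ = atan2(y, x) = -137.62°.

-42.66°, -137.62°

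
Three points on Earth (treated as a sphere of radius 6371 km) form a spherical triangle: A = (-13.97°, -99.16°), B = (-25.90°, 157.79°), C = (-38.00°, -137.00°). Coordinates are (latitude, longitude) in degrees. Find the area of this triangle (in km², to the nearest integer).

Side lengths (central angles): a = 0.9690, b = 0.7189, c = 1.6626 rad; semiperimeter s = 1.6752.
By l'Huilier's theorem, tan(E/4) = √[tan(s/2) tan((s−a)/2) tan((s−b)/2) tan((s−c)/2)], giving spherical excess E = 0.1464 rad.
Area = E·R² = 0.1464 × (6371)² ≈ 5941723 km².

5941723 km²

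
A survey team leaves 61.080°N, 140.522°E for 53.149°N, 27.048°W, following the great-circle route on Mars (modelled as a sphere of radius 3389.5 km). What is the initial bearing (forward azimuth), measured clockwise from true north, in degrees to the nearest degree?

352°

Δλ = -167.570° = -2.9246 rad.
y = sin Δλ · cos φ₂ = (-0.2152)(0.5997) = -0.1291
x = cos φ₁ sin φ₂ − sin φ₁ cos φ₂ cos Δλ = (0.4836)(0.8002) − (0.8753)(0.5997)(-0.9766) = 0.8996
θ = atan2(y, x) = -8.17°; adding 360° gives 352°.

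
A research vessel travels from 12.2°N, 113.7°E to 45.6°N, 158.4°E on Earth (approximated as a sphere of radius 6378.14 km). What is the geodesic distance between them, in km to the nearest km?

5613 km

With latitudes φ₁ = 12.200°, φ₂ = 45.600° and longitude difference Δλ = 44.700°:
Haversine: a = sin²(Δφ/2) + cos φ₁ cos φ₂ sin²(Δλ/2) = 0.0826 + (0.9774)(0.6997)(0.1446) = 0.18146.
Central angle c = 2·arcsin(√a) = 0.88010 rad.
Distance = R·c = 6378.14 × 0.8801 ≈ 5613 km.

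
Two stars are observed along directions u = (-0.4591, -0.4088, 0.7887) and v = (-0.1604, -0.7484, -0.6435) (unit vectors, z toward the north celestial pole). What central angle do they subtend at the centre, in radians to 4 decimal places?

1.6991 rad

u·v = -0.1279; |u| = 1.0000, |v| = 1.0000.
cos θ = (u·v)/(|u||v|) = -0.1280, so θ = 1.6991 rad.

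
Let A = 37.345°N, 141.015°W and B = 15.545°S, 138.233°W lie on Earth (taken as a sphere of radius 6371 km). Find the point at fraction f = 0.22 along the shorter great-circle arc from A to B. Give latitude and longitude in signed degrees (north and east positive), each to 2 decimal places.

Central angle δ = 0.9242 rad. Interpolating on the sphere with fraction f = 0.22:
P = [sin((1−f)δ)·A + sin(fδ)·B] / sin δ = 0.8270·A + 0.2530·B in Cartesian coordinates,
giving P = (-0.6928, -0.5760, 0.4339), i.e. latitude 25.71°, longitude -140.26°.

25.71°, -140.26°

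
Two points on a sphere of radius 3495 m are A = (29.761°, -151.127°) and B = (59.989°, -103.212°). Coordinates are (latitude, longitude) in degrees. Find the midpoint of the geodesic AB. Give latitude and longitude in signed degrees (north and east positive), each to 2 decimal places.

47.25°, -133.98°

The central angle between A and B is δ = 0.7658 rad.
With f = 0.5, the slerp weights are sin((1−f)δ)/sin δ = 0.5390 and sin(fδ)/sin δ = 0.5390.
Weighted sum of the unit vectors: (0.5390)·(-0.7602,-0.4192,0.4964) + (0.5390)·(-0.1143,-0.4869,0.8659) = (-0.4714, -0.4884, 0.7343).
Converting back: φ = atan2(z, √(x²+y²)) = 47.25°, λ = atan2(y, x) = -133.98°.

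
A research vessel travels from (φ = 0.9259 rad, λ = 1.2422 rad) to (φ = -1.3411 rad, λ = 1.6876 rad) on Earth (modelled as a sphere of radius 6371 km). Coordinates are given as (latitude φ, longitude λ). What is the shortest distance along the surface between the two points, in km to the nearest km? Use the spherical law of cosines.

14555 km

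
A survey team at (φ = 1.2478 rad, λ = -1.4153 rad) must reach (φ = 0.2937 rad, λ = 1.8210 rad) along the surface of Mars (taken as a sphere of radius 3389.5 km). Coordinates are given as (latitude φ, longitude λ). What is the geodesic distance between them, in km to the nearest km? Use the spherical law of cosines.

Let φ₁ = 1.2478 rad, φ₂ = 0.2937 rad, and Δλ = -3.0469 rad.
cos c = sin φ₁ sin φ₂ + cos φ₁ cos φ₂ cos Δλ = (0.9483)(0.2895) + (0.3174)(0.9572)(-0.9955) = -0.02793,
so c = arccos(-0.02793) = 1.59873 rad.
Distance = R·c = 3389.5 × 1.5987 ≈ 5419 km.

5419 km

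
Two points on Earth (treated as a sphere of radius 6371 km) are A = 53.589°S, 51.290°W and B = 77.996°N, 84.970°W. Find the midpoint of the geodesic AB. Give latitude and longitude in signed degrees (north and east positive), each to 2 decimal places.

Central angle δ = 2.3246 rad. Interpolating on the sphere with fraction f = 0.5:
P = [sin((1−f)δ)·A + sin(fδ)·B] / sin δ = 1.2588·A + 1.2588·B in Cartesian coordinates,
giving P = (0.4902, -0.8438, 0.2182), i.e. latitude 12.60°, longitude -59.85°.

12.60°, -59.85°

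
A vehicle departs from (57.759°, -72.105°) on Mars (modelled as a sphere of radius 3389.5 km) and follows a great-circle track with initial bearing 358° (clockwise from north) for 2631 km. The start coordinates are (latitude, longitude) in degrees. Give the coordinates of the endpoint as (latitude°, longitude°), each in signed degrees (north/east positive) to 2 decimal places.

77.71°, 114.49°

Angular distance δ = d/R = 2631/3389.5 = 0.77622 rad; initial bearing θ = 6.2483 rad.
sin φ₂ = sin φ₁ cos δ + cos φ₁ sin δ cos θ = (0.8458)(0.7136) + (0.5335)(0.7006)(0.9994) = 0.9771, so φ₂ = 77.71°.
Δλ = atan2(sin θ sin δ cos φ₁, cos δ − sin φ₁ sin φ₂) = atan2(-0.0130, -0.1128) = -173.407°.
λ₂ = -72.105° − 173.407° = -245.51° → 114.49° after wrapping to (−180°, 180°].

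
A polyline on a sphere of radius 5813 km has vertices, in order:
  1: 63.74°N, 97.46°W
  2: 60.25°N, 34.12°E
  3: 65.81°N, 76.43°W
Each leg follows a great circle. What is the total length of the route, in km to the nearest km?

Leg 1→2: central angle 0.8855 rad, distance 5147.5 km.
Leg 2→3: central angle 0.7661 rad, distance 4453.6 km.
Total: 5147.5 + 4453.6 ≈ 9601 km.

9601 km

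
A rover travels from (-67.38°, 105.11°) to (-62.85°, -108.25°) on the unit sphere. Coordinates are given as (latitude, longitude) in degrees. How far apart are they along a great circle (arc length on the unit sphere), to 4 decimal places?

0.8301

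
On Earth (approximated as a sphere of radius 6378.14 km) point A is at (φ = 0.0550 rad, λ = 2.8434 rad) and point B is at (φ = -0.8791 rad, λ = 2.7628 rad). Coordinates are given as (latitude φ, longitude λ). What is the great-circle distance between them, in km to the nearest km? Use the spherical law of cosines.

5974 km

In radians: φ₁ = 0.0550, φ₂ = -0.8791, Δλ = -4.618° = -0.0806 rad.
cos c = sin φ₁ sin φ₂ + cos φ₁ cos φ₂ cos Δλ = (0.0550)(-0.7702) + (0.9985)(0.6378)(0.9968) = 0.59247,
so c = arccos(0.59247) = 0.93667 rad.
Distance = R·c = 6378.14 × 0.9367 ≈ 5974 km.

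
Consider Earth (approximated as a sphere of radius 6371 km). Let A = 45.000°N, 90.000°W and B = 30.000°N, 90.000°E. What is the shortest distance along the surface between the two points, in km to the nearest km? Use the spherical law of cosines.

11675 km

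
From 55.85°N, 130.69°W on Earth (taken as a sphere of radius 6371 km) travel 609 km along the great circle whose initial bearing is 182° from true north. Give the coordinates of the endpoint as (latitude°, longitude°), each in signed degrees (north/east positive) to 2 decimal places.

Angular distance δ = d/R = 609/6371 = 0.09559 rad; initial bearing θ = 3.1765 rad.
sin φ₂ = sin φ₁ cos δ + cos φ₁ sin δ cos θ = (0.8276)(0.9954) + (0.5614)(0.0954)(-0.9994) = 0.7702, so φ₂ = 50.38°.
Δλ = atan2(sin θ sin δ cos φ₁, cos δ − sin φ₁ sin φ₂) = atan2(-0.0019, 0.3580) = -0.299°.
λ₂ = -130.690° − 0.299° = -130.99°.

50.38°, -130.99°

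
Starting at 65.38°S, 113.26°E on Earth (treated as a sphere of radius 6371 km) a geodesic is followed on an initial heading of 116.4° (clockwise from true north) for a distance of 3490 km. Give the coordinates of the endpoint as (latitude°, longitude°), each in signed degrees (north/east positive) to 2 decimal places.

-60.76°, -174.02°

Angular distance δ = d/R = 3490/6371 = 0.54779 rad; initial bearing θ = 2.0316 rad.
sin φ₂ = sin φ₁ cos δ + cos φ₁ sin δ cos θ = (-0.9091)(0.8537) + (0.4166)(0.5208)(-0.4446) = -0.8725, so φ₂ = -60.76°.
Δλ = atan2(sin θ sin δ cos φ₁, cos δ − sin φ₁ sin φ₂) = atan2(0.1943, 0.0605) = 72.719°.
λ₂ = 113.260° + 72.719° = 185.98° → -174.02° after wrapping to (−180°, 180°].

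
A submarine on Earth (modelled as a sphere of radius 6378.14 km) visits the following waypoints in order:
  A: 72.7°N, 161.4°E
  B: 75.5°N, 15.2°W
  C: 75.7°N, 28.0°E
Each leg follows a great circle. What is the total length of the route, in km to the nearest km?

Leg A→B: central angle 0.5548 rad, distance 3538.4 km.
Leg B→C: central angle 0.1834 rad, distance 1169.6 km.
Total: 3538.4 + 1169.6 ≈ 4708 km.

4708 km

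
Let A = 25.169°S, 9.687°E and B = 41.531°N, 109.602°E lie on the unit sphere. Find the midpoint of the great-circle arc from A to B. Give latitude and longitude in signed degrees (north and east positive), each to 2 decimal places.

12.52°, 53.22°

Central angle δ = 1.9808 rad. Interpolating on the sphere with fraction f = 0.5:
P = [sin((1−f)δ)·A + sin(fδ)·B] / sin δ = 0.9118·A + 0.9118·B in Cartesian coordinates,
giving P = (0.5845, 0.7819, 0.2168), i.e. latitude 12.52°, longitude 53.22°.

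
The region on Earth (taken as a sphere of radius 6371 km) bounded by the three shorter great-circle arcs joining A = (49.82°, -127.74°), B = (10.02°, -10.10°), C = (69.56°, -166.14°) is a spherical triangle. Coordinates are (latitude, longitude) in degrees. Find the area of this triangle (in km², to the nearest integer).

22296472 km²

Side lengths (central angles): a = 1.7226, b = 0.4679, c = 1.7333 rad; semiperimeter s = 1.9619.
By l'Huilier's theorem, tan(E/4) = √[tan(s/2) tan((s−a)/2) tan((s−b)/2) tan((s−c)/2)], giving spherical excess E = 0.5493 rad.
Area = E·R² = 0.5493 × (6371)² ≈ 22296472 km².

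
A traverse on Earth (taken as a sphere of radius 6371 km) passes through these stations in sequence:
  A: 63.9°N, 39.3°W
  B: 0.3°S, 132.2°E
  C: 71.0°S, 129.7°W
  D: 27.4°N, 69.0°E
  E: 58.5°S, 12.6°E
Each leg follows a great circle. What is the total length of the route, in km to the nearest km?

Leg A→B: central angle 2.0262 rad, distance 12908.8 km.
Leg B→C: central angle 1.6117 rad, distance 10268.3 km.
Leg C→D: central angle 2.3588 rad, distance 15027.6 km.
Leg D→E: central angle 1.7069 rad, distance 10874.6 km.
Total: 12908.8 + 10268.3 + 15027.6 + 10874.6 ≈ 49079 km.

49079 km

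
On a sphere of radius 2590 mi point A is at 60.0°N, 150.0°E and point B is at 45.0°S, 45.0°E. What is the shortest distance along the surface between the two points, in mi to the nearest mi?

6091 mi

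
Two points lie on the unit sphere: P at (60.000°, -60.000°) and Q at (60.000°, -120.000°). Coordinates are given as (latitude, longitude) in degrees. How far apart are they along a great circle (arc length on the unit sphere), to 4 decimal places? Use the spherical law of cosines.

0.5054

In radians: φ₁ = 1.0472, φ₂ = 1.0472, Δλ = -60.000° = -1.0472 rad.
cos c = sin φ₁ sin φ₂ + cos φ₁ cos φ₂ cos Δλ = (0.8660)(0.8660) + (0.5000)(0.5000)(0.5000) = 0.87500,
so c = arccos(0.87500) = 0.50536 rad.
On the unit sphere the arc length equals the central angle: 0.5054.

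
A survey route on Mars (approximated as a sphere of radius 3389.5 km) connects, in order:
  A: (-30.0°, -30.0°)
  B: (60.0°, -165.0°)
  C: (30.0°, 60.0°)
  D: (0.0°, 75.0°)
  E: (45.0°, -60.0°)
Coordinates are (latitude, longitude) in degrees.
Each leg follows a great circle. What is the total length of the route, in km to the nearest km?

Leg A→B: central angle 2.4027 rad, distance 8143.9 km.
Leg B→C: central angle 1.4436 rad, distance 4893.2 km.
Leg C→D: central angle 0.5799 rad, distance 1965.6 km.
Leg D→E: central angle 2.0944 rad, distance 7099.0 km.
Total: 8143.9 + 4893.2 + 1965.6 + 7099.0 ≈ 22102 km.

22102 km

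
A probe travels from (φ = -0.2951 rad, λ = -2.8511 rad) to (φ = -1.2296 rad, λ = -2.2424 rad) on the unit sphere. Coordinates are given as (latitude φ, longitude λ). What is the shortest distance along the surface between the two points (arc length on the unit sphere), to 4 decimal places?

In radians: φ₁ = -0.2951, φ₂ = -1.2296, Δλ = 34.876° = 0.6087 rad.
Haversine: a = sin²(Δφ/2) + cos φ₁ cos φ₂ sin²(Δλ/2) = 0.2029 + (0.9568)(0.3346)(0.0898) = 0.23164.
Central angle c = 2·arcsin(√a) = 1.00425 rad.
On the unit sphere the arc length equals the central angle: 1.0043.

1.0043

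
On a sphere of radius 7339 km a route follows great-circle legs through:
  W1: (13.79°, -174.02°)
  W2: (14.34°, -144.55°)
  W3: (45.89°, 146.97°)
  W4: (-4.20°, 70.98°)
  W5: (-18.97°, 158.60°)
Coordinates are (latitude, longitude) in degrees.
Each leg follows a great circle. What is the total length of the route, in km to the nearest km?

Leg W1→W2: central angle 0.4987 rad, distance 3659.9 km.
Leg W2→W3: central angle 1.1316 rad, distance 8304.9 km.
Leg W3→W4: central angle 1.4551 rad, distance 10678.8 km.
Leg W4→W5: central angle 1.5078 rad, distance 11065.6 km.
Total: 3659.9 + 8304.9 + 10678.8 + 11065.6 ≈ 33709 km.

33709 km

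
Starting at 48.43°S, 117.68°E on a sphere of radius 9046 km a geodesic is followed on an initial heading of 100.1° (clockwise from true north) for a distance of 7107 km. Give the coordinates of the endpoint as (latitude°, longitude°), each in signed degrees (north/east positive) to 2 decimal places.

Angular distance δ = d/R = 7107/9046 = 0.78565 rad; initial bearing θ = 1.7471 rad.
sin φ₂ = sin φ₁ cos δ + cos φ₁ sin δ cos θ = (-0.7481)(0.7069) + (0.6635)(0.7073)(-0.1754) = -0.6112, so φ₂ = -37.68°.
Δλ = atan2(sin θ sin δ cos φ₁, cos δ − sin φ₁ sin φ₂) = atan2(0.4620, 0.2497) = 61.614°.
λ₂ = 117.680° + 61.614° = 179.29°.

-37.68°, 179.29°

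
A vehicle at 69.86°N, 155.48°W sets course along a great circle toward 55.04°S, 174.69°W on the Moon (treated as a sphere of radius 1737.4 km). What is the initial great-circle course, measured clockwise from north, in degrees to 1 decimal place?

With φ₁ = 1.2193, φ₂ = -0.9606, Δλ = -0.3353 rad, the forward-azimuth formula gives
θ = atan2( sin Δλ cos φ₂ , cos φ₁ sin φ₂ − sin φ₁ cos φ₂ cos Δλ ) = atan2(-0.1885, -0.7902) = -166.58°.
Adding 360° brings this into [0°, 360°): 193.4°.

193.4°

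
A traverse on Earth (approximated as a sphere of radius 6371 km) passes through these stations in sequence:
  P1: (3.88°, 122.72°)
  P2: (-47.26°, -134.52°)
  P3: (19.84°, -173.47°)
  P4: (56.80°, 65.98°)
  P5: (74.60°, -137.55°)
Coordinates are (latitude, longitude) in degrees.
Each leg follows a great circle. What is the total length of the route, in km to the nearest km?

Leg P1→P2: central angle 1.7714 rad, distance 11285.5 km.
Leg P2→P3: central angle 1.3210 rad, distance 8416.1 km.
Leg P3→P4: central angle 1.5486 rad, distance 9866.1 km.
Leg P4→P5: central angle 0.8320 rad, distance 5300.6 km.
Total: 11285.5 + 8416.1 + 9866.1 + 5300.6 ≈ 34868 km.

34868 km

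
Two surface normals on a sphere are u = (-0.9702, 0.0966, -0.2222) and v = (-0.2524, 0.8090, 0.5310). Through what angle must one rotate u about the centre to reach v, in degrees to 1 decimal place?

78.2°

u·v = 0.2050; |u| = 1.0000, |v| = 1.0001.
cos θ = (u·v)/(|u||v|) = 0.2050, so θ = 78.2°.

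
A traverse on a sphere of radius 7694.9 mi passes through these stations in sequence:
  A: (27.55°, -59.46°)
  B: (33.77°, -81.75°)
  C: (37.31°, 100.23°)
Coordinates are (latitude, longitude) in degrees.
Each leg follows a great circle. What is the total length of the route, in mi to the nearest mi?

17326 mi

Leg A→B: central angle 0.3510 rad, distance 2700.7 mi.
Leg B→C: central angle 1.9006 rad, distance 14624.9 mi.
Total: 2700.7 + 14624.9 ≈ 17326 mi.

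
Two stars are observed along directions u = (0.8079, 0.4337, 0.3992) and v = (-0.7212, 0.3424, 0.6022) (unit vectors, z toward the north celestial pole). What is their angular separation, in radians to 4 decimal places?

u·v = -0.1938; |u| = 1.0001, |v| = 1.0000.
cos θ = (u·v)/(|u||v|) = -0.1937, so θ = 1.7658 rad.

1.7658 rad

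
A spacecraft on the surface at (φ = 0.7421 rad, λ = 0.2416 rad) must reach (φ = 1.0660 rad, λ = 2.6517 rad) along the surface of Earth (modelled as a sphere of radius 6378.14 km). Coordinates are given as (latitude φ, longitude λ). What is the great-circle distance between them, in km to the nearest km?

In radians: φ₁ = 0.7421, φ₂ = 1.0660, Δλ = 138.089° = 2.4101 rad.
Haversine: a = sin²(Δφ/2) + cos φ₁ cos φ₂ sin²(Δλ/2) = 0.0260 + (0.7371)(0.4836)(0.8721) = 0.33686.
Central angle c = 2·arcsin(√a) = 1.23844 rad.
Distance = R·c = 6378.14 × 1.2384 ≈ 7899 km.

7899 km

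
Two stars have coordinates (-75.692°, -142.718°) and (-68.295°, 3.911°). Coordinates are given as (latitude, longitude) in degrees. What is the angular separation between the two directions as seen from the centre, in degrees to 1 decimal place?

34.5°

Let φ₁ = -1.3211 rad, φ₂ = -1.1920 rad, and Δλ = 2.5592 rad.
cos c = sin φ₁ sin φ₂ + cos φ₁ cos φ₂ cos Δλ = (-0.9690)(-0.9291) + (0.2471)(0.3698)(-0.8351) = 0.82395,
so c = arccos(0.82395) = 0.60245 rad.
So the angular separation is 34.5°.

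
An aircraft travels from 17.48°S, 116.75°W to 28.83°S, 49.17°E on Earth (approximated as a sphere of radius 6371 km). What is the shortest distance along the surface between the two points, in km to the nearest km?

With latitudes φ₁ = -17.480°, φ₂ = -28.830° and longitude difference Δλ = 165.920°:
Haversine: a = sin²(Δφ/2) + cos φ₁ cos φ₂ sin²(Δλ/2) = 0.0098 + (0.9538)(0.8761)(0.9850) = 0.83283.
Central angle c = 2·arcsin(√a) = 2.29916 rad.
Distance = R·c = 6371 × 2.2992 ≈ 14648 km.

14648 km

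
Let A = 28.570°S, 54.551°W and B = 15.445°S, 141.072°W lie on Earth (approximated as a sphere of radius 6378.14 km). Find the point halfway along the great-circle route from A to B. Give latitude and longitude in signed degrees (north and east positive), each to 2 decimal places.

The central angle between A and B is δ = 1.3911 rad.
With f = 0.5, the slerp weights are sin((1−f)δ)/sin δ = 0.6513 and sin(fδ)/sin δ = 0.6513.
Weighted sum of the unit vectors: (0.6513)·(0.5094,-0.7154,-0.4782) + (0.6513)·(-0.7498,-0.6057,-0.2663) = (-0.1566, -0.8604, -0.4849).
Converting back: φ = atan2(z, √(x²+y²)) = -29.01°, λ = atan2(y, x) = -100.32°.

-29.01°, -100.32°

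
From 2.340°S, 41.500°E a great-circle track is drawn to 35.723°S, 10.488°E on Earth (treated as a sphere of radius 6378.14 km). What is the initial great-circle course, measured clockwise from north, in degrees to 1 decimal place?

Δλ = -31.012° = -0.5413 rad.
y = sin Δλ · cos φ₂ = (-0.5152)(0.8118) = -0.4183
x = cos φ₁ sin φ₂ − sin φ₁ cos φ₂ cos Δλ = (0.9992)(-0.5839) − (-0.0408)(0.8118)(0.8571) = -0.5550
θ = atan2(y, x) = -142.99°; adding 360° gives 217.0°.

217.0°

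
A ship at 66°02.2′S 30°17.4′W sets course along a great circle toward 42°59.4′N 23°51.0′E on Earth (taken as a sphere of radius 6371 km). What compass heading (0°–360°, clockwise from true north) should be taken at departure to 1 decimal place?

41.6°

With φ₁ = -1.1526, φ₂ = 0.7503, Δλ = 0.9449 rad, the forward-azimuth formula gives
θ = atan2( sin Δλ cos φ₂ , cos φ₁ sin φ₂ − sin φ₁ cos φ₂ cos Δλ ) = atan2(0.5928, 0.6685) = 41.57°.
So the initial bearing is 41.6°.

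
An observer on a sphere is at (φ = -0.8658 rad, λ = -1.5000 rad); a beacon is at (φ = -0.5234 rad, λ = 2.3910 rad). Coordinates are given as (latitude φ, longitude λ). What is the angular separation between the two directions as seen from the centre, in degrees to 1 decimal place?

91.7°

With latitudes φ₁ = -49.607°, φ₂ = -29.989° and longitude difference Δλ = -137.062°:
Haversine: a = sin²(Δφ/2) + cos φ₁ cos φ₂ sin²(Δλ/2) = 0.0290 + (0.6480)(0.8661)(0.8660) = 0.51512.
Central angle c = 2·arcsin(√a) = 1.60103 rad.
So the angular separation is 91.7°.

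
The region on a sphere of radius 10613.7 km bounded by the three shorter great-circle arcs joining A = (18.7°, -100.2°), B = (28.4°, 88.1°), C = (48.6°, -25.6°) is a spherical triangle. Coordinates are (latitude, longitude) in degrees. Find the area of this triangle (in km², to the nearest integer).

128126490 km²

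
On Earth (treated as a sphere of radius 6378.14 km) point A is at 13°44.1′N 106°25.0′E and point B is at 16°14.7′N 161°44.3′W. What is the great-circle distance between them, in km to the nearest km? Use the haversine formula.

9787 km

Let φ₁ = 0.2397 rad, φ₂ = 0.2835 rad, and Δλ = 1.6030 rad.
Haversine: a = sin²(Δφ/2) + cos φ₁ cos φ₂ sin²(Δλ/2) = 0.0005 + (0.9714)(0.9601)(0.5161) = 0.48180.
Central angle c = 2·arcsin(√a) = 1.53439 rad.
Distance = R·c = 6378.14 × 1.5344 ≈ 9787 km.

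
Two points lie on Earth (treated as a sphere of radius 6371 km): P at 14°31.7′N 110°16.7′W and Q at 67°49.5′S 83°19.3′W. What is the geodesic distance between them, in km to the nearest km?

Let φ₁ = 0.2536 rad, φ₂ = -1.1838 rad, and Δλ = 0.4705 rad.
cos c = sin φ₁ sin φ₂ + cos φ₁ cos φ₂ cos Δλ = (0.2509)(-0.9260) + (0.9680)(0.3774)(0.8913) = 0.09337,
so c = arccos(0.09337) = 1.47729 rad.
Distance = R·c = 6371 × 1.4773 ≈ 9412 km.

9412 km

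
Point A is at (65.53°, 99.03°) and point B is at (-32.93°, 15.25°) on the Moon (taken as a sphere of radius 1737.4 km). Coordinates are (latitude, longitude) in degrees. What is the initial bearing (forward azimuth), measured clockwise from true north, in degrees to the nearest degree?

250°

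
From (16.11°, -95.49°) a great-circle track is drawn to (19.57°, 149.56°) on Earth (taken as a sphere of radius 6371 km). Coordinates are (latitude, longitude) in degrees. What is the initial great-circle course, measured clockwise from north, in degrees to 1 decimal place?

With φ₁ = 0.2812, φ₂ = 0.3416, Δλ = -2.0063 rad, the forward-azimuth formula gives
θ = atan2( sin Δλ cos φ₂ , cos φ₁ sin φ₂ − sin φ₁ cos φ₂ cos Δλ ) = atan2(-0.8543, 0.4321) = -63.17°.
Adding 360° brings this into [0°, 360°): 296.8°.

296.8°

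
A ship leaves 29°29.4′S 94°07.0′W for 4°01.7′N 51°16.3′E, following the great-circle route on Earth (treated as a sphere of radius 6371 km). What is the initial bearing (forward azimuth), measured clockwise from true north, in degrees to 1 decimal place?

121.2°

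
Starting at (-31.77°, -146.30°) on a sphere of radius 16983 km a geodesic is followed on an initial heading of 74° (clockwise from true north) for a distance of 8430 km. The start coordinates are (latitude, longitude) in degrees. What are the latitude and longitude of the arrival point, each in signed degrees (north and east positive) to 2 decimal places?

Angular distance δ = d/R = 8430/16983 = 0.49638 rad; initial bearing θ = 1.2915 rad.
sin φ₂ = sin φ₁ cos δ + cos φ₁ sin δ cos θ = (-0.5265)(0.8793) + (0.8502)(0.4762)(0.2756) = -0.3514, so φ₂ = -20.57°.
Δλ = atan2(sin θ sin δ cos φ₁, cos δ − sin φ₁ sin φ₂) = atan2(0.3892, 0.6943) = 29.273°.
λ₂ = -146.300° + 29.273° = -117.03°.

-20.57°, -117.03°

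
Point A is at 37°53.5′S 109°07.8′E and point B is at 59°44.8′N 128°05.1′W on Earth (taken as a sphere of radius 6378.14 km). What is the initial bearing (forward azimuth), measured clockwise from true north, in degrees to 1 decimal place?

39.5°

Δλ = 122.785° = 2.1430 rad.
y = sin Δλ · cos φ₂ = (0.8407)(0.5038) = 0.4236
x = cos φ₁ sin φ₂ − sin φ₁ cos φ₂ cos Δλ = (0.7892)(0.8638) − (-0.6142)(0.5038)(-0.5415) = 0.5141
θ = atan2(y, x) = 39.48°, so the bearing is 39.5°.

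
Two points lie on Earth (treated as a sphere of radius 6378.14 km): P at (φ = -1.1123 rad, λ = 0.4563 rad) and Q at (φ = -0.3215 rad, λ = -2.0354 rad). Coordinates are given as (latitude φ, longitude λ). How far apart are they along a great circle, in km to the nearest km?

10344 km

Let φ₁ = -1.1123 rad, φ₂ = -0.3215 rad, and Δλ = -2.4917 rad.
cos c = sin φ₁ sin φ₂ + cos φ₁ cos φ₂ cos Δλ = (-0.8967)(-0.3160) + (0.4426)(0.9488)(-0.7961) = -0.05097,
so c = arccos(-0.05097) = 1.62178 rad.
Distance = R·c = 6378.14 × 1.6218 ≈ 10344 km.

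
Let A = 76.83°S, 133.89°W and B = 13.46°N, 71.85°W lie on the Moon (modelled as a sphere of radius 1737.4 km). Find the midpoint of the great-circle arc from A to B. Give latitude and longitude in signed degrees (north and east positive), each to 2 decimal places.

-34.01°, -82.41°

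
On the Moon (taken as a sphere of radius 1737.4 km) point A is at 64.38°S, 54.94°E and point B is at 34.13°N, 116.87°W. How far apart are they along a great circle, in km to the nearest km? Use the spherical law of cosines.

4528 km

Let φ₁ = -1.1236 rad, φ₂ = 0.5957 rad, and Δλ = -2.9987 rad.
cos c = sin φ₁ sin φ₂ + cos φ₁ cos φ₂ cos Δλ = (-0.9017)(0.5611) + (0.4324)(0.8278)(-0.9898) = -0.86019,
so c = arccos(-0.86019) = 2.60643 rad.
Distance = R·c = 1737.4 × 2.6064 ≈ 4528 km.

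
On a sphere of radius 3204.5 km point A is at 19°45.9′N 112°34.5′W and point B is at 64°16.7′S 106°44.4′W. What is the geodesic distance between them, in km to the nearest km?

4707 km

With latitudes φ₁ = 19.765°, φ₂ = -64.278° and longitude difference Δλ = 5.835°:
cos c = sin φ₁ sin φ₂ + cos φ₁ cos φ₂ cos Δλ = (0.3382)(-0.9009) + (0.9411)(0.4340)(0.9948) = 0.10166,
so c = arccos(0.10166) = 1.46896 rad.
Distance = R·c = 3204.5 × 1.4690 ≈ 4707 km.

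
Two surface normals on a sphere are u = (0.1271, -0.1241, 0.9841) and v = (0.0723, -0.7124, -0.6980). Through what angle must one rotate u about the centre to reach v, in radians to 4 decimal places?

u·v = -0.5893; |u| = 1.0000, |v| = 1.0000.
cos θ = (u·v)/(|u||v|) = -0.5893, so θ = 2.2010 rad.

2.2010 rad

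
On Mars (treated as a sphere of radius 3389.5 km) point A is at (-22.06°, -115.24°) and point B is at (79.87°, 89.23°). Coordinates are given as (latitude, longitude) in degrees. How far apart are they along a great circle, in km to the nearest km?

7170 km

With latitudes φ₁ = -22.060°, φ₂ = 79.870° and longitude difference Δλ = -155.530°:
cos c = sin φ₁ sin φ₂ + cos φ₁ cos φ₂ cos Δλ = (-0.3756)(0.9844) + (0.9268)(0.1759)(-0.9102) = -0.51809,
so c = arccos(-0.51809) = 2.11541 rad.
Distance = R·c = 3389.5 × 2.1154 ≈ 7170 km.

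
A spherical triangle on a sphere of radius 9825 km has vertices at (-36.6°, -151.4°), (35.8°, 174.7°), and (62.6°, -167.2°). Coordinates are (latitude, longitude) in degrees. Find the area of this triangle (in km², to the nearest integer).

Side lengths (central angles): a = 0.5072, b = 1.7455, c = 1.3779 rad; semiperimeter s = 1.8153.
By l'Huilier's theorem, tan(E/4) = √[tan(s/2) tan((s−a)/2) tan((s−b)/2) tan((s−c)/2)], giving spherical excess E = 0.3482 rad.
Area = E·R² = 0.3482 × (9825)² ≈ 33608126 km².

33608126 km²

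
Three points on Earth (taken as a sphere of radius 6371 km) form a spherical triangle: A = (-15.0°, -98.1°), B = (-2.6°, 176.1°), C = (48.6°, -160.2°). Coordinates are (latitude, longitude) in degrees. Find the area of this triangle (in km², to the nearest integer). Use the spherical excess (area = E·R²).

35284535 km²

Side lengths (central angles): a = 0.9632, b = 1.4658, c = 1.4883 rad; semiperimeter s = 1.9587.
By l'Huilier's theorem, tan(E/4) = √[tan(s/2) tan((s−a)/2) tan((s−b)/2) tan((s−c)/2)], giving spherical excess E = 0.8693 rad.
Area = E·R² = 0.8693 × (6371)² ≈ 35284535 km².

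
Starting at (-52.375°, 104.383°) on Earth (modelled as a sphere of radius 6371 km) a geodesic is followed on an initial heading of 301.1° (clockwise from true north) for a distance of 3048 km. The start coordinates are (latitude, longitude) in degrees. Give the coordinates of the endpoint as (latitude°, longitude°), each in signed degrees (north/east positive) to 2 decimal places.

Angular distance δ = d/R = 3048/6371 = 0.47842 rad; initial bearing θ = 5.2552 rad.
sin φ₂ = sin φ₁ cos δ + cos φ₁ sin δ cos θ = (-0.7920)(0.8877) + (0.6105)(0.4604)(0.5165) = -0.5579, so φ₂ = -33.91°.
Δλ = atan2(sin θ sin δ cos φ₁, cos δ − sin φ₁ sin φ₂) = atan2(-0.2407, 0.4458) = -28.360°.
λ₂ = 104.383° − 28.360° = 76.02°.

-33.91°, 76.02°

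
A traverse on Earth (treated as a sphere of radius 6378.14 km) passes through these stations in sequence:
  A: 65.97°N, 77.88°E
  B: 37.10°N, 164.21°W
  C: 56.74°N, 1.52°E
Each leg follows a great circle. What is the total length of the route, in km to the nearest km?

16907 km

Leg A→B: central angle 1.1605 rad, distance 7401.7 km.
Leg B→C: central angle 1.4902 rad, distance 9505.0 km.
Total: 7401.7 + 9505.0 ≈ 16907 km.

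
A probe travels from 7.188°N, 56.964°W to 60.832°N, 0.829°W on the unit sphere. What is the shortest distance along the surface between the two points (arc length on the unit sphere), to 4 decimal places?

1.1824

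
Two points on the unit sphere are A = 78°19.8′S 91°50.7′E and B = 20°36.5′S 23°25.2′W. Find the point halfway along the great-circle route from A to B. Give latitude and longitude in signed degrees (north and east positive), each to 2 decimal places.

-56.86°, -11.27°

The central angle between A and B is δ = 1.3037 rad.
With f = 0.5, the slerp weights are sin((1−f)δ)/sin δ = 0.6290 and sin(fδ)/sin δ = 0.6290.
Weighted sum of the unit vectors: (0.6290)·(-0.0065,0.2022,-0.9793) + (0.6290)·(0.8589,-0.3720,-0.3520) = (0.5361, -0.1068, -0.8374).
Converting back: φ = atan2(z, √(x²+y²)) = -56.86°, λ = atan2(y, x) = -11.27°.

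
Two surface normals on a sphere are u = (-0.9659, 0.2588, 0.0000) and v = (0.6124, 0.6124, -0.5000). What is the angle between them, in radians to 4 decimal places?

2.0186 rad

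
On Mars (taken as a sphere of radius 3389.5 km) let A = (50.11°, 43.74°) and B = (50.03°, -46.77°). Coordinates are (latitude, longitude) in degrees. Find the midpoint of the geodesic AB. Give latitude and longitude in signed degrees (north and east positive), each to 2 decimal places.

Central angle δ = 0.9467 rad. Interpolating on the sphere with fraction f = 0.5:
P = [sin((1−f)δ)·A + sin(fδ)·B] / sin δ = 0.5618·A + 0.5618·B in Cartesian coordinates,
giving P = (0.5075, -0.0138, 0.8616), i.e. latitude 59.49°, longitude -1.56°.

59.49°, -1.56°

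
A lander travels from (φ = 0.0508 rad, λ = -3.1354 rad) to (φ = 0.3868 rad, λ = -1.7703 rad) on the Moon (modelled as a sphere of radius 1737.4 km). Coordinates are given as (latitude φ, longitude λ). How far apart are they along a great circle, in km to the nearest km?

2365 km

In radians: φ₁ = 0.0508, φ₂ = 0.3868, Δλ = 78.214° = 1.3651 rad.
cos c = sin φ₁ sin φ₂ + cos φ₁ cos φ₂ cos Δλ = (0.0508)(0.3772) + (0.9987)(0.9261)(0.2042) = 0.20807,
so c = arccos(0.20807) = 1.36119 rad.
Distance = R·c = 1737.4 × 1.3612 ≈ 2365 km.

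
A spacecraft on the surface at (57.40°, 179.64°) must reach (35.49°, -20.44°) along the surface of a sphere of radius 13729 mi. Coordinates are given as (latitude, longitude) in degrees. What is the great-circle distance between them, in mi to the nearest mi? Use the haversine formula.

20506 mi

In radians: φ₁ = 1.0018, φ₂ = 0.6194, Δλ = 159.920° = 2.7911 rad.
Haversine: a = sin²(Δφ/2) + cos φ₁ cos φ₂ sin²(Δλ/2) = 0.0361 + (0.5388)(0.8142)(0.9696) = 0.46146.
Central angle c = 2·arcsin(√a) = 1.49364 rad.
Distance = R·c = 13729 × 1.4936 ≈ 20506 mi.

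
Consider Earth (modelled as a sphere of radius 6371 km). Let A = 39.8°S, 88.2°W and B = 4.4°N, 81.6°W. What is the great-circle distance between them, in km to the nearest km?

In radians: φ₁ = -0.6946, φ₂ = 0.0768, Δλ = 6.600° = 0.1152 rad.
cos c = sin φ₁ sin φ₂ + cos φ₁ cos φ₂ cos Δλ = (-0.6401)(0.0767) + (0.7683)(0.9971)(0.9934) = 0.71183,
so c = arccos(0.71183) = 0.77869 rad.
Distance = R·c = 6371 × 0.7787 ≈ 4961 km.

4961 km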